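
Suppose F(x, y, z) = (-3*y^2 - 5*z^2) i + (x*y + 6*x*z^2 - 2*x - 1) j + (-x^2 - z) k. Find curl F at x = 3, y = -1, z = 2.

(∇×F)₁ = ∂F₃/∂y − ∂F₂/∂z = -12*x*z
(∇×F)₂ = ∂F₁/∂z − ∂F₃/∂x = 2*x - 10*z
(∇×F)₃ = ∂F₂/∂x − ∂F₁/∂y = 7*y + 6*z^2 - 2
∇×F = (-12*x*z, 2*x - 10*z, 7*y + 6*z^2 - 2)
At (3, -1, 2): (-72, -14, 15).

(-72, -14, 15)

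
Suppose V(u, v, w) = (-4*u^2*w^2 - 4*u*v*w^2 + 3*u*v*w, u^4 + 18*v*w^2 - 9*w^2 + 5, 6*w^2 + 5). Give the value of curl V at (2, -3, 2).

(252, 14, 52)

(∇×V)₁ = ∂V₃/∂v − ∂V₂/∂w = -36*v*w + 18*w
(∇×V)₂ = ∂V₁/∂w − ∂V₃/∂u = -8*u^2*w - 8*u*v*w + 3*u*v
(∇×V)₃ = ∂V₂/∂u − ∂V₁/∂v = 4*u^3 + 4*u*w^2 - 3*u*w
∇×V = (-36*v*w + 18*w, -8*u^2*w - 8*u*v*w + 3*u*v, 4*u^3 + 4*u*w^2 - 3*u*w)
At (2, -3, 2): (252, 14, 52).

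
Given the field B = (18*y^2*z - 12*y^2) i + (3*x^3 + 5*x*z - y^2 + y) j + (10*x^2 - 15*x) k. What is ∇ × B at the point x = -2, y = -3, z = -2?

(∇×B)₁ = ∂B₃/∂y − ∂B₂/∂z = -5*x
(∇×B)₂ = ∂B₁/∂z − ∂B₃/∂x = -20*x + 18*y^2 + 15
(∇×B)₃ = ∂B₂/∂x − ∂B₁/∂y = 9*x^2 - 36*y*z + 24*y + 5*z
∇×B = (-5*x, -20*x + 18*y^2 + 15, 9*x^2 - 36*y*z + 24*y + 5*z)
At (-2, -3, -2): (10, 217, -262).

(10, 217, -262)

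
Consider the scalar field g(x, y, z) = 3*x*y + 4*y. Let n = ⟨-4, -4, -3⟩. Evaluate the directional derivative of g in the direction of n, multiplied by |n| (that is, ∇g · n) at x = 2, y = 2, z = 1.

-64

∂g/∂x = 3*y
∂g/∂y = 3*x + 4
∂g/∂z = 0
∇g at (2, 2, 1) = (6, 10, 0)
∇g · n = (6)(-4) + (10)(-4) + (0)(-3) = -64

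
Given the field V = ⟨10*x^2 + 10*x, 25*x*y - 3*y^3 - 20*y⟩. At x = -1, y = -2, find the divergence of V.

-91

∂V₁/∂x = 20*x + 10
∂V₂/∂y = 25*x - 9*y^2 - 20
∇·V = 45*x - 9*y^2 - 10
At (-1, -2): -91.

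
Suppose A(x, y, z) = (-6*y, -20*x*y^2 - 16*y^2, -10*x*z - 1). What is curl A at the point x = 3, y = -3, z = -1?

(0, -10, -174)

(∇×A)₁ = ∂A₃/∂y − ∂A₂/∂z = 0
(∇×A)₂ = ∂A₁/∂z − ∂A₃/∂x = 10*z
(∇×A)₃ = ∂A₂/∂x − ∂A₁/∂y = -20*y^2 + 6
∇×A = (0, 10*z, -20*y^2 + 6)
At (3, -3, -1): (0, -10, -174).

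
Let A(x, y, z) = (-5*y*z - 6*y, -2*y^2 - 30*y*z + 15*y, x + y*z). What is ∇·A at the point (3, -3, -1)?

54

∂A₁/∂x = 0
∂A₂/∂y = -4*y - 30*z + 15
∂A₃/∂z = y
∇·A = -3*y - 30*z + 15
At (3, -3, -1): 54.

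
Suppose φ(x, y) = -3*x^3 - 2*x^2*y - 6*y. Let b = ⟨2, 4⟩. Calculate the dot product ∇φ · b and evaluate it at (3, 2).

∂φ/∂x = -9*x^2 - 4*x*y
∂φ/∂y = -2*x^2 - 6
∇φ at (3, 2) = (-105, -24)
∇φ · b = (-105)(2) + (-24)(4) = -306

-306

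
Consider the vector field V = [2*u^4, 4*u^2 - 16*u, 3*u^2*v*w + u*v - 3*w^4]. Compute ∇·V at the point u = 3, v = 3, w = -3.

621

∂V₁/∂u = 8*u^3
∂V₂/∂v = 0
∂V₃/∂w = 3*u^2*v - 12*w^3
∇·V = 8*u^3 + 3*u^2*v - 12*w^3
At (3, 3, -3): 621.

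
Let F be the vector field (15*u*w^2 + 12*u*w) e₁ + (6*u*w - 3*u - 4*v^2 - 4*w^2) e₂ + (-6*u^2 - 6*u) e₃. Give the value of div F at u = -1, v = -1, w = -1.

∂F₁/∂u = 15*w^2 + 12*w
∂F₂/∂v = -8*v
∂F₃/∂w = 0
∇·F = -8*v + 15*w^2 + 12*w
At (-1, -1, -1): 11.

11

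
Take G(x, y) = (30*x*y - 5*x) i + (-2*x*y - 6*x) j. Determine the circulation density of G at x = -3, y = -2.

∂G₂/∂x = -2*y - 6
∂G₁/∂y = 30*x
Scalar curl = -30*x - 2*y - 6
At (-3, -2): 88.

88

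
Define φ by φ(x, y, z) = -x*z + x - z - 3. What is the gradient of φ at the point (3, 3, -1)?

(2, 0, -4)

∂φ/∂x = -z + 1
∂φ/∂y = 0
∂φ/∂z = -x - 1
∇φ = (-z + 1, 0, -x - 1)
At (3, 3, -1): (2, 0, -4).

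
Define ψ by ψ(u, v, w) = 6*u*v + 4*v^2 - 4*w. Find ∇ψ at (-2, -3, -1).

∂ψ/∂u = 6*v
∂ψ/∂v = 6*u + 8*v
∂ψ/∂w = -4
∇ψ = (6*v, 6*u + 8*v, -4)
At (-2, -3, -1): (-18, -36, -4).

(-18, -36, -4)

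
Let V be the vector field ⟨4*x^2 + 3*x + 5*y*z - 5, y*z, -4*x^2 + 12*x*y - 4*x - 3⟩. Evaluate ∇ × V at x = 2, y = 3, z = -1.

(21, -1, 5)

(∇×V)₁ = ∂V₃/∂y − ∂V₂/∂z = 12*x - y
(∇×V)₂ = ∂V₁/∂z − ∂V₃/∂x = 8*x - 7*y + 4
(∇×V)₃ = ∂V₂/∂x − ∂V₁/∂y = -5*z
∇×V = (12*x - y, 8*x - 7*y + 4, -5*z)
At (2, 3, -1): (21, -1, 5).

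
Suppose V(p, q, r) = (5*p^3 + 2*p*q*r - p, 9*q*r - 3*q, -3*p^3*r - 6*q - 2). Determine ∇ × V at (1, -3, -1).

(21, -15, 2)

(∇×V)₁ = ∂V₃/∂q − ∂V₂/∂r = -9*q - 6
(∇×V)₂ = ∂V₁/∂r − ∂V₃/∂p = 9*p^2*r + 2*p*q
(∇×V)₃ = ∂V₂/∂p − ∂V₁/∂q = -2*p*r
∇×V = (-9*q - 6, 9*p^2*r + 2*p*q, -2*p*r)
At (1, -3, -1): (21, -15, 2).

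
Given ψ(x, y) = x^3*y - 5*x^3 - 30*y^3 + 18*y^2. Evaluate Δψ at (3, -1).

108

∂²ψ/∂x² = 6*x*(y - 5)
∂²ψ/∂y² = 36*(-5*y + 1)
∇²ψ = 6*x*y - 30*x - 180*y + 36
At (3, -1): 108.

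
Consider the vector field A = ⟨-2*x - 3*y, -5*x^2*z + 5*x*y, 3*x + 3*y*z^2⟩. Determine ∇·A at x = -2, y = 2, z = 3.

24

∂A₁/∂x = -2
∂A₂/∂y = 5*x
∂A₃/∂z = 6*y*z
∇·A = 5*x + 6*y*z - 2
At (-2, 2, 3): 24.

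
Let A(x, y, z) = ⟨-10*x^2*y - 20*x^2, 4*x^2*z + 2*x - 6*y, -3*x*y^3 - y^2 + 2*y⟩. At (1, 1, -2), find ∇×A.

(-13, 3, -4)

(∇×A)₁ = ∂A₃/∂y − ∂A₂/∂z = -4*x^2 - 9*x*y^2 - 2*y + 2
(∇×A)₂ = ∂A₁/∂z − ∂A₃/∂x = 3*y^3
(∇×A)₃ = ∂A₂/∂x − ∂A₁/∂y = 10*x^2 + 8*x*z + 2
∇×A = (-4*x^2 - 9*x*y^2 - 2*y + 2, 3*y^3, 10*x^2 + 8*x*z + 2)
At (1, 1, -2): (-13, 3, -4).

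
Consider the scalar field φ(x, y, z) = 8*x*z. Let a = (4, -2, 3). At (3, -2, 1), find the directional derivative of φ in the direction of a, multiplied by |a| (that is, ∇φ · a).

104

∂φ/∂x = 8*z
∂φ/∂y = 0
∂φ/∂z = 8*x
∇φ at (3, -2, 1) = (8, 0, 24)
∇φ · a = (8)(4) + (0)(-2) + (24)(3) = 104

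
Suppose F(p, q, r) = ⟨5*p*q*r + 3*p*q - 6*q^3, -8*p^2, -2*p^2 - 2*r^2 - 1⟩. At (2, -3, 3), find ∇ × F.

(∇×F)₁ = ∂F₃/∂q − ∂F₂/∂r = 0
(∇×F)₂ = ∂F₁/∂r − ∂F₃/∂p = 5*p*q + 4*p
(∇×F)₃ = ∂F₂/∂p − ∂F₁/∂q = -5*p*r - 19*p + 18*q^2
∇×F = (0, 5*p*q + 4*p, -5*p*r - 19*p + 18*q^2)
At (2, -3, 3): (0, -22, 94).

(0, -22, 94)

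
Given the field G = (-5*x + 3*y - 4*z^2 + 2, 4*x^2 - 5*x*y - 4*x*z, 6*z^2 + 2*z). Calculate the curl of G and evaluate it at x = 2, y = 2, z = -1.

(∇×G)₁ = ∂G₃/∂y − ∂G₂/∂z = 4*x
(∇×G)₂ = ∂G₁/∂z − ∂G₃/∂x = -8*z
(∇×G)₃ = ∂G₂/∂x − ∂G₁/∂y = 8*x - 5*y - 4*z - 3
∇×G = (4*x, -8*z, 8*x - 5*y - 4*z - 3)
At (2, 2, -1): (8, 8, 7).

(8, 8, 7)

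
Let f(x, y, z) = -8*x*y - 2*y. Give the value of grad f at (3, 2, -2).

∂f/∂x = -8*y
∂f/∂y = -8*x - 2
∂f/∂z = 0
∇f = (-8*y, -8*x - 2, 0)
At (3, 2, -2): (-16, -26, 0).

(-16, -26, 0)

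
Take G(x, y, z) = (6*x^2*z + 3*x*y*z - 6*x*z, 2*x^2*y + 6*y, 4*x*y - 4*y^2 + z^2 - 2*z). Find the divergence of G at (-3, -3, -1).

∂G₁/∂x = 12*x*z + 3*y*z - 6*z
∂G₂/∂y = 2*x^2 + 6
∂G₃/∂z = 2*z - 2
∇·G = 2*x^2 + 12*x*z + 3*y*z - 4*z + 4
At (-3, -3, -1): 71.

71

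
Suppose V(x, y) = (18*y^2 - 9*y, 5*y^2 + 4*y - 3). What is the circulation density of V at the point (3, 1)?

∂V₂/∂x = 0
∂V₁/∂y = 36*y - 9
Scalar curl = -36*y + 9
At (3, 1): -27.

-27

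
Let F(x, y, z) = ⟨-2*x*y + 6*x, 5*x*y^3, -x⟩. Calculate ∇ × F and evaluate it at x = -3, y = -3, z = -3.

(0, 1, -141)

(∇×F)₁ = ∂F₃/∂y − ∂F₂/∂z = 0
(∇×F)₂ = ∂F₁/∂z − ∂F₃/∂x = 1
(∇×F)₃ = ∂F₂/∂x − ∂F₁/∂y = 2*x + 5*y^3
∇×F = (0, 1, 2*x + 5*y^3)
At (-3, -3, -3): (0, 1, -141).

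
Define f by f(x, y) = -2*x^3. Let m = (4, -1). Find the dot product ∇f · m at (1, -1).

-24

∂f/∂x = -6*x^2
∂f/∂y = 0
∇f at (1, -1) = (-6, 0)
∇f · m = (-6)(4) + (0)(-1) = -24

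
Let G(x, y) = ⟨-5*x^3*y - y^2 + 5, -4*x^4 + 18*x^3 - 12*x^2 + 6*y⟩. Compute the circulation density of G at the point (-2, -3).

∂G₂/∂x = -16*x^3 + 54*x^2 - 24*x
∂G₁/∂y = -5*x^3 - 2*y
Scalar curl = -11*x^3 + 54*x^2 - 24*x + 2*y
At (-2, -3): 346.

346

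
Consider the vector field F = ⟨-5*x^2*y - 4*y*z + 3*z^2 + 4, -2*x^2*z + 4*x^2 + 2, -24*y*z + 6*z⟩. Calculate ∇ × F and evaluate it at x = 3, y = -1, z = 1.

(∇×F)₁ = ∂F₃/∂y − ∂F₂/∂z = 2*x^2 - 24*z
(∇×F)₂ = ∂F₁/∂z − ∂F₃/∂x = -4*y + 6*z
(∇×F)₃ = ∂F₂/∂x − ∂F₁/∂y = 5*x^2 - 4*x*z + 8*x + 4*z
∇×F = (2*x^2 - 24*z, -4*y + 6*z, 5*x^2 - 4*x*z + 8*x + 4*z)
At (3, -1, 1): (-6, 10, 61).

(-6, 10, 61)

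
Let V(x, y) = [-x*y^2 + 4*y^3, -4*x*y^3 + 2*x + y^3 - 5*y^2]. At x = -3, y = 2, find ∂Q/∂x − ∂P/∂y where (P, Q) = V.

∂V₂/∂x = -4*y^3 + 2
∂V₁/∂y = -2*x*y + 12*y^2
Scalar curl = 2*x*y - 4*y^3 - 12*y^2 + 2
At (-3, 2): -90.

-90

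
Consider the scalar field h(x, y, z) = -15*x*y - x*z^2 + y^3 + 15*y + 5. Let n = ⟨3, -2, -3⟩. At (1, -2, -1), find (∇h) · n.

57

∂h/∂x = -15*y - z^2
∂h/∂y = -15*x + 3*y^2 + 15
∂h/∂z = -2*x*z
∇h at (1, -2, -1) = (29, 12, 2)
∇h · n = (29)(3) + (12)(-2) + (2)(-3) = 57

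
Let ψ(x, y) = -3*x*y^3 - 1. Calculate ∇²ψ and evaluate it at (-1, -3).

∂²ψ/∂x² = 0
∂²ψ/∂y² = -18*x*y
∇²ψ = -18*x*y
At (-1, -3): -54.

-54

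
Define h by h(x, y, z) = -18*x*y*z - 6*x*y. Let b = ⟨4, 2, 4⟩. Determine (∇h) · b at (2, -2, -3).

∂h/∂x = -18*y*z - 6*y
∂h/∂y = -18*x*z - 6*x
∂h/∂z = -18*x*y
∇h at (2, -2, -3) = (-96, 96, 72)
∇h · b = (-96)(4) + (96)(2) + (72)(4) = 96

96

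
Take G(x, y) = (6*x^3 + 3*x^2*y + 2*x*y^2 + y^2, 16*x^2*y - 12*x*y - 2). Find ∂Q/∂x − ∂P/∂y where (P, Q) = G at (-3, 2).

∂G₂/∂x = 32*x*y - 12*y
∂G₁/∂y = 3*x^2 + 4*x*y + 2*y
Scalar curl = -3*x^2 + 28*x*y - 14*y
At (-3, 2): -223.

-223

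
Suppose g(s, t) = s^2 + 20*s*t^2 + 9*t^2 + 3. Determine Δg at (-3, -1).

∂²g/∂s² = 2
∂²g/∂t² = 2*(20*s + 9)
∇²g = 40*s + 20
At (-3, -1): -100.

-100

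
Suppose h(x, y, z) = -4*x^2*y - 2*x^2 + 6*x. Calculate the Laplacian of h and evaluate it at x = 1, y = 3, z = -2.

-28

∂²h/∂x² = -4*(2*y + 1)
∂²h/∂y² = 0
∂²h/∂z² = 0
∇²h = -8*y - 4
At (1, 3, -2): -28.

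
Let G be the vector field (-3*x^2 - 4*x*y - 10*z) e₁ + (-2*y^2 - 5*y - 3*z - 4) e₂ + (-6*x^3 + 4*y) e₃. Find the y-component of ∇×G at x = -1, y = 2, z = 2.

8

(∇×G)_2 = ∂G₁/∂z − ∂G₃/∂x
= -10 − (-18*x^2)
= 18*x^2 - 10
At (-1, 2, 2): 8.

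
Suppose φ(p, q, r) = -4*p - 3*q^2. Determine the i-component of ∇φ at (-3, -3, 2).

(∇φ)_1 = ∂φ/∂p = -4
At (-3, -3, 2): -4.

-4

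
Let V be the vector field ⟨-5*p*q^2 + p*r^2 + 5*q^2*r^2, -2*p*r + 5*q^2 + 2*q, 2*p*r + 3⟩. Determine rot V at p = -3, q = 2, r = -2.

(∇×V)₁ = ∂V₃/∂q − ∂V₂/∂r = 2*p
(∇×V)₂ = ∂V₁/∂r − ∂V₃/∂p = 2*p*r + 10*q^2*r - 2*r
(∇×V)₃ = ∂V₂/∂p − ∂V₁/∂q = 10*p*q - 10*q*r^2 - 2*r
∇×V = (2*p, 2*p*r + 10*q^2*r - 2*r, 10*p*q - 10*q*r^2 - 2*r)
At (-3, 2, -2): (-6, -64, -136).

(-6, -64, -136)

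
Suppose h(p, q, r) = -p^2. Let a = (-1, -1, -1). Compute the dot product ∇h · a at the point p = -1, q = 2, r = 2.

∂h/∂p = -2*p
∂h/∂q = 0
∂h/∂r = 0
∇h at (-1, 2, 2) = (2, 0, 0)
∇h · a = (2)(-1) + (0)(-1) + (0)(-1) = -2

-2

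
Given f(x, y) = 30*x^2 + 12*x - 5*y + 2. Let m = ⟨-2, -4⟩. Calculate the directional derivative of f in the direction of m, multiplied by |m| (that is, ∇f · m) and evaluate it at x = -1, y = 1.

∂f/∂x = 60*x + 12
∂f/∂y = -5
∇f at (-1, 1) = (-48, -5)
∇f · m = (-48)(-2) + (-5)(-4) = 116

116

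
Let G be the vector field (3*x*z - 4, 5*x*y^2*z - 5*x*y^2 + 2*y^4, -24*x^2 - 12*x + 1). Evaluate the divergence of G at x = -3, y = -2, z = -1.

∂G₁/∂x = 3*z
∂G₂/∂y = 10*x*y*z - 10*x*y + 8*y^3
∂G₃/∂z = 0
∇·G = 10*x*y*z - 10*x*y + 8*y^3 + 3*z
At (-3, -2, -1): -187.

-187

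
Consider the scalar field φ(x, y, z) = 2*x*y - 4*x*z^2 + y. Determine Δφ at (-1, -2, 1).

8

∂²φ/∂x² = 0
∂²φ/∂y² = 0
∂²φ/∂z² = -8*x
∇²φ = -8*x
At (-1, -2, 1): 8.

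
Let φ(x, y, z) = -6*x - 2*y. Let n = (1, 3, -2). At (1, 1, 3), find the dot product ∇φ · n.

-12

∂φ/∂x = -6
∂φ/∂y = -2
∂φ/∂z = 0
∇φ at (1, 1, 3) = (-6, -2, 0)
∇φ · n = (-6)(1) + (-2)(3) + (0)(-2) = -12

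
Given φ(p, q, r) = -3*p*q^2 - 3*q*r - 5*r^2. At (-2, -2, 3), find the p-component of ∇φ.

-12

(∇φ)_1 = ∂φ/∂p = -3*q^2
At (-2, -2, 3): -12.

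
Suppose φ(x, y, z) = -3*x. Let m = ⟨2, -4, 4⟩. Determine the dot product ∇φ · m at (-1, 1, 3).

∂φ/∂x = -3
∂φ/∂y = 0
∂φ/∂z = 0
∇φ at (-1, 1, 3) = (-3, 0, 0)
∇φ · m = (-3)(2) + (0)(-4) + (0)(4) = -6

-6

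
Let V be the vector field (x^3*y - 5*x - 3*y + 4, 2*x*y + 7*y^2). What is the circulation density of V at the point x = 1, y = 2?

∂V₂/∂x = 2*y
∂V₁/∂y = x^3 - 3
Scalar curl = -x^3 + 2*y + 3
At (1, 2): 6.

6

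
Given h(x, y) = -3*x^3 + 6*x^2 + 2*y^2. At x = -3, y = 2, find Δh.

70

∂²h/∂x² = 6*(-3*x + 2)
∂²h/∂y² = 4
∇²h = -18*x + 16
At (-3, 2): 70.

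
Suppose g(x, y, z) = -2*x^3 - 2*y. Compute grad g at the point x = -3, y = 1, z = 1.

∂g/∂x = -6*x^2
∂g/∂y = -2
∂g/∂z = 0
∇g = (-6*x^2, -2, 0)
At (-3, 1, 1): (-54, -2, 0).

(-54, -2, 0)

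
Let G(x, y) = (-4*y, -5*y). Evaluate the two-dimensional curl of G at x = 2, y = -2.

∂G₂/∂x = 0
∂G₁/∂y = -4
Scalar curl = 4
At (2, -2): 4.

4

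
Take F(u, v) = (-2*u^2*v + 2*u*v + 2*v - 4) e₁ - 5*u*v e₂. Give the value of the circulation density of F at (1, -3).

13

∂F₂/∂u = -5*v
∂F₁/∂v = -2*u^2 + 2*u + 2
Scalar curl = 2*u^2 - 2*u - 5*v - 2
At (1, -3): 13.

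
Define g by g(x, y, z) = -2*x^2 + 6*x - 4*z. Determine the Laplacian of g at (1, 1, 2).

-4

∂²g/∂x² = -4
∂²g/∂y² = 0
∂²g/∂z² = 0
∇²g = -4
At (1, 1, 2): -4.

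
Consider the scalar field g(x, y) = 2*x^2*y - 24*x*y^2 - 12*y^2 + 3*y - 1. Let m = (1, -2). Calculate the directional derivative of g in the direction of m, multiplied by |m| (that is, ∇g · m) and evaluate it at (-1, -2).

-2

∂g/∂x = 4*x*y - 24*y^2
∂g/∂y = 2*x^2 - 48*x*y - 24*y + 3
∇g at (-1, -2) = (-88, -43)
∇g · m = (-88)(1) + (-43)(-2) = -2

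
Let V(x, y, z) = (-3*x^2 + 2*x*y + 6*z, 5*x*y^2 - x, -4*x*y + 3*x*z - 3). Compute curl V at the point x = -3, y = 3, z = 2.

(∇×V)₁ = ∂V₃/∂y − ∂V₂/∂z = -4*x
(∇×V)₂ = ∂V₁/∂z − ∂V₃/∂x = 4*y - 3*z + 6
(∇×V)₃ = ∂V₂/∂x − ∂V₁/∂y = -2*x + 5*y^2 - 1
∇×V = (-4*x, 4*y - 3*z + 6, -2*x + 5*y^2 - 1)
At (-3, 3, 2): (12, 12, 50).

(12, 12, 50)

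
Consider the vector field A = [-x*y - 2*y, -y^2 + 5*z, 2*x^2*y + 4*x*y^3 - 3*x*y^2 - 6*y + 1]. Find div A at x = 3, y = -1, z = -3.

∂A₁/∂x = -y
∂A₂/∂y = -2*y
∂A₃/∂z = 0
∇·A = -3*y
At (3, -1, -3): 3.

3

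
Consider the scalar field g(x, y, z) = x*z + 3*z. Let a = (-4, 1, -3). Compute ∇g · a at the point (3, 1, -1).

-14

∂g/∂x = z
∂g/∂y = 0
∂g/∂z = x + 3
∇g at (3, 1, -1) = (-1, 0, 6)
∇g · a = (-1)(-4) + (0)(1) + (6)(-3) = -14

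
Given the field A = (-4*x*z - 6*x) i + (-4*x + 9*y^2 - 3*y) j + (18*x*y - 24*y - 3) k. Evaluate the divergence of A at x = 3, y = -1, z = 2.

-35

∂A₁/∂x = -4*z - 6
∂A₂/∂y = 18*y - 3
∂A₃/∂z = 0
∇·A = 18*y - 4*z - 9
At (3, -1, 2): -35.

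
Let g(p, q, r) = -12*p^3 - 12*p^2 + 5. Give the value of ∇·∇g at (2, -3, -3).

-168

∂²g/∂p² = -24*(3*p + 1)
∂²g/∂q² = 0
∂²g/∂r² = 0
∇²g = -72*p - 24
At (2, -3, -3): -168.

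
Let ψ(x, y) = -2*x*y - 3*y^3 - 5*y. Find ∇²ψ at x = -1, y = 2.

∂²ψ/∂x² = 0
∂²ψ/∂y² = -18*y
∇²ψ = -18*y
At (-1, 2): -36.

-36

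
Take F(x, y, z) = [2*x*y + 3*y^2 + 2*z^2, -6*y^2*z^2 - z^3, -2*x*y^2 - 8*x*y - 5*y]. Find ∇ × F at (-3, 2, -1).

(-2, 20, -6)

(∇×F)₁ = ∂F₃/∂y − ∂F₂/∂z = -4*x*y - 8*x + 12*y^2*z + 3*z^2 - 5
(∇×F)₂ = ∂F₁/∂z − ∂F₃/∂x = 2*y^2 + 8*y + 4*z
(∇×F)₃ = ∂F₂/∂x − ∂F₁/∂y = -2*x - 6*y
∇×F = (-4*x*y - 8*x + 12*y^2*z + 3*z^2 - 5, 2*y^2 + 8*y + 4*z, -2*x - 6*y)
At (-3, 2, -1): (-2, 20, -6).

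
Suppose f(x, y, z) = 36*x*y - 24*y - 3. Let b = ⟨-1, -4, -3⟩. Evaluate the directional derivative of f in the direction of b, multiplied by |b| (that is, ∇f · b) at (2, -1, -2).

-156

∂f/∂x = 36*y
∂f/∂y = 36*x - 24
∂f/∂z = 0
∇f at (2, -1, -2) = (-36, 48, 0)
∇f · b = (-36)(-1) + (48)(-4) + (0)(-3) = -156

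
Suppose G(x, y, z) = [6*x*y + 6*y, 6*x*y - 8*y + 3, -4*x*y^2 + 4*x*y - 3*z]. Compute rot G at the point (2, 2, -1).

(∇×G)₁ = ∂G₃/∂y − ∂G₂/∂z = -8*x*y + 4*x
(∇×G)₂ = ∂G₁/∂z − ∂G₃/∂x = 4*y^2 - 4*y
(∇×G)₃ = ∂G₂/∂x − ∂G₁/∂y = -6*x + 6*y - 6
∇×G = (-8*x*y + 4*x, 4*y^2 - 4*y, -6*x + 6*y - 6)
At (2, 2, -1): (-24, 8, -6).

(-24, 8, -6)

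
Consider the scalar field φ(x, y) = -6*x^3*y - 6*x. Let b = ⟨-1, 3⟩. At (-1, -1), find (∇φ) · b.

6

∂φ/∂x = -18*x^2*y - 6
∂φ/∂y = -6*x^3
∇φ at (-1, -1) = (12, 6)
∇φ · b = (12)(-1) + (6)(3) = 6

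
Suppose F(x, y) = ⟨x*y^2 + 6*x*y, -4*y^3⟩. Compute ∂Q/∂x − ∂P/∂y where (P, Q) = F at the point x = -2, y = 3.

∂F₂/∂x = 0
∂F₁/∂y = 2*x*y + 6*x
Scalar curl = -2*x*y - 6*x
At (-2, 3): 24.

24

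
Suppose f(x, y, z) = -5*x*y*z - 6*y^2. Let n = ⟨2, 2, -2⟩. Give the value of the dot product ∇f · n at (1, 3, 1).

-82

∂f/∂x = -5*y*z
∂f/∂y = -5*x*z - 12*y
∂f/∂z = -5*x*y
∇f at (1, 3, 1) = (-15, -41, -15)
∇f · n = (-15)(2) + (-41)(2) + (-15)(-2) = -82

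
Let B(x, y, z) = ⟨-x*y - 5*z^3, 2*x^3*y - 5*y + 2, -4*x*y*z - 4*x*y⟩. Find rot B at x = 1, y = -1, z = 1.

(-8, -23, -5)

(∇×B)₁ = ∂B₃/∂y − ∂B₂/∂z = -4*x*z - 4*x
(∇×B)₂ = ∂B₁/∂z − ∂B₃/∂x = 4*y*z + 4*y - 15*z^2
(∇×B)₃ = ∂B₂/∂x − ∂B₁/∂y = 6*x^2*y + x
∇×B = (-4*x*z - 4*x, 4*y*z + 4*y - 15*z^2, 6*x^2*y + x)
At (1, -1, 1): (-8, -23, -5).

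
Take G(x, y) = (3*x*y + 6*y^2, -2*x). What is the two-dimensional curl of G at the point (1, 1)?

-17

∂G₂/∂x = -2
∂G₁/∂y = 3*x + 12*y
Scalar curl = -3*x - 12*y - 2
At (1, 1): -17.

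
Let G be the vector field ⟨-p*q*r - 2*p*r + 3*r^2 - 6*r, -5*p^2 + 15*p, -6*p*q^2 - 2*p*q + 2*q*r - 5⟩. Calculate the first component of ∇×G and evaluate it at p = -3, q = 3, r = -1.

112

(∇×G)_1 = ∂G₃/∂q − ∂G₂/∂r
= -12*p*q - 2*p + 2*r − (0)
= -12*p*q - 2*p + 2*r
At (-3, 3, -1): 112.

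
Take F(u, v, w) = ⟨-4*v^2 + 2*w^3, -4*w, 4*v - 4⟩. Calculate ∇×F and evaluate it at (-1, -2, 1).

(8, 6, -16)

(∇×F)₁ = ∂F₃/∂v − ∂F₂/∂w = 8
(∇×F)₂ = ∂F₁/∂w − ∂F₃/∂u = 6*w^2
(∇×F)₃ = ∂F₂/∂u − ∂F₁/∂v = 8*v
∇×F = (8, 6*w^2, 8*v)
At (-1, -2, 1): (8, 6, -16).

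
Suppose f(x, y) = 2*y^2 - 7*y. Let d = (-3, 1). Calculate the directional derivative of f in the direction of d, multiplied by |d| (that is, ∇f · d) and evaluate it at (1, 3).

5

∂f/∂x = 0
∂f/∂y = 4*y - 7
∇f at (1, 3) = (0, 5)
∇f · d = (0)(-3) + (5)(1) = 5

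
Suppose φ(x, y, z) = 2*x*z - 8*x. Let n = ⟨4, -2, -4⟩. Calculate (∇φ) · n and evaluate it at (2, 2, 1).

∂φ/∂x = 2*z - 8
∂φ/∂y = 0
∂φ/∂z = 2*x
∇φ at (2, 2, 1) = (-6, 0, 4)
∇φ · n = (-6)(4) + (0)(-2) + (4)(-4) = -40

-40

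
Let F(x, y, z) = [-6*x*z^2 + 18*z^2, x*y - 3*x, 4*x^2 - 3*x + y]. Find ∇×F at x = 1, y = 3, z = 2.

(1, 43, 0)

(∇×F)₁ = ∂F₃/∂y − ∂F₂/∂z = 1
(∇×F)₂ = ∂F₁/∂z − ∂F₃/∂x = -12*x*z - 8*x + 36*z + 3
(∇×F)₃ = ∂F₂/∂x − ∂F₁/∂y = y - 3
∇×F = (1, -12*x*z - 8*x + 36*z + 3, y - 3)
At (1, 3, 2): (1, 43, 0).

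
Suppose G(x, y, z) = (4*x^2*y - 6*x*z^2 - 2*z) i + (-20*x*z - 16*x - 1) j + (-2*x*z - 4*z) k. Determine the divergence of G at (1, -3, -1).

∂G₁/∂x = 8*x*y - 6*z^2
∂G₂/∂y = 0
∂G₃/∂z = -2*x - 4
∇·G = 8*x*y - 2*x - 6*z^2 - 4
At (1, -3, -1): -36.

-36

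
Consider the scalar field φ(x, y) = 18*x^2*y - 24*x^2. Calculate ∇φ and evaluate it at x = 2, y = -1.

(-168, 72)

∂φ/∂x = 36*x*y - 48*x
∂φ/∂y = 18*x^2
∇φ = (36*x*y - 48*x, 18*x^2)
At (2, -1): (-168, 72).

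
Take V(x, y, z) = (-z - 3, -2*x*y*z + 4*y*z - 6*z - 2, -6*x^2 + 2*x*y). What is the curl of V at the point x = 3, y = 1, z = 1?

(∇×V)₁ = ∂V₃/∂y − ∂V₂/∂z = 2*x*y + 2*x - 4*y + 6
(∇×V)₂ = ∂V₁/∂z − ∂V₃/∂x = 12*x - 2*y - 1
(∇×V)₃ = ∂V₂/∂x − ∂V₁/∂y = -2*y*z
∇×V = (2*x*y + 2*x - 4*y + 6, 12*x - 2*y - 1, -2*y*z)
At (3, 1, 1): (14, 33, -2).

(14, 33, -2)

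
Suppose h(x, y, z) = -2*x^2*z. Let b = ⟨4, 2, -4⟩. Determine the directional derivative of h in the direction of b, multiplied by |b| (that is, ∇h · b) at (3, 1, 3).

∂h/∂x = -4*x*z
∂h/∂y = 0
∂h/∂z = -2*x^2
∇h at (3, 1, 3) = (-36, 0, -18)
∇h · b = (-36)(4) + (0)(2) + (-18)(-4) = -72

-72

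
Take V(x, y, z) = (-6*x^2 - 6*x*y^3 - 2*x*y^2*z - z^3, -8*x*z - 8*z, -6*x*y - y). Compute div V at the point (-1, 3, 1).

-168

∂V₁/∂x = -12*x - 6*y^3 - 2*y^2*z
∂V₂/∂y = 0
∂V₃/∂z = 0
∇·V = -12*x - 6*y^3 - 2*y^2*z
At (-1, 3, 1): -168.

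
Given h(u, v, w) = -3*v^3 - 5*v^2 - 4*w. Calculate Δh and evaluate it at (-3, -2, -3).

26

∂²h/∂u² = 0
∂²h/∂v² = -2*(9*v + 5)
∂²h/∂w² = 0
∇²h = -18*v - 10
At (-3, -2, -3): 26.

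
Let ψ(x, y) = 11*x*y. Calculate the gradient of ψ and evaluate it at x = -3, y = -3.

∂ψ/∂x = 11*y
∂ψ/∂y = 11*x
∇ψ = (11*y, 11*x)
At (-3, -3): (-33, -33).

(-33, -33)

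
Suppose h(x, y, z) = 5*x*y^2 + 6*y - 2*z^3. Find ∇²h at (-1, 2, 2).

∂²h/∂x² = 0
∂²h/∂y² = 10*x
∂²h/∂z² = -12*z
∇²h = 10*x - 12*z
At (-1, 2, 2): -34.

-34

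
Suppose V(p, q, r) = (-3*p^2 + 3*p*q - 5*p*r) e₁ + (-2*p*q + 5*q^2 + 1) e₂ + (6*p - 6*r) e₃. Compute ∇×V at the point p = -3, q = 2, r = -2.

(∇×V)₁ = ∂V₃/∂q − ∂V₂/∂r = 0
(∇×V)₂ = ∂V₁/∂r − ∂V₃/∂p = -5*p - 6
(∇×V)₃ = ∂V₂/∂p − ∂V₁/∂q = -3*p - 2*q
∇×V = (0, -5*p - 6, -3*p - 2*q)
At (-3, 2, -2): (0, 9, 5).

(0, 9, 5)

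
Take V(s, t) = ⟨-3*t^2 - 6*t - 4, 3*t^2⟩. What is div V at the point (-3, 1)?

6

∂V₁/∂s = 0
∂V₂/∂t = 6*t
∇·V = 6*t
At (-3, 1): 6.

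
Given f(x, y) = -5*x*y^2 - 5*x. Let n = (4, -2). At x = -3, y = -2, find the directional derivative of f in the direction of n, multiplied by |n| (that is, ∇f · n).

20

∂f/∂x = -5*y^2 - 5
∂f/∂y = -10*x*y
∇f at (-3, -2) = (-25, -60)
∇f · n = (-25)(4) + (-60)(-2) = 20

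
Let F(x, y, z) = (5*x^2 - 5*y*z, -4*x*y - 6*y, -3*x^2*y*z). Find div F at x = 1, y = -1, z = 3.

3

∂F₁/∂x = 10*x
∂F₂/∂y = -4*x - 6
∂F₃/∂z = -3*x^2*y
∇·F = -3*x^2*y + 6*x - 6
At (1, -1, 3): 3.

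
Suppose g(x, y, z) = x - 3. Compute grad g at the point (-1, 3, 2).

∂g/∂x = 1
∂g/∂y = 0
∂g/∂z = 0
∇g = (1, 0, 0)
At (-1, 3, 2): (1, 0, 0).

(1, 0, 0)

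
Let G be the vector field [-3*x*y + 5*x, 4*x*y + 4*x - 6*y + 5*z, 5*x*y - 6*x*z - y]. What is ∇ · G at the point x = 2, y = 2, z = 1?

∂G₁/∂x = -3*y + 5
∂G₂/∂y = 4*x - 6
∂G₃/∂z = -6*x
∇·G = -2*x - 3*y - 1
At (2, 2, 1): -11.

-11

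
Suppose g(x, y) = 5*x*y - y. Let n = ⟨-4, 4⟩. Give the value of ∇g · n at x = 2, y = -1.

∂g/∂x = 5*y
∂g/∂y = 5*x - 1
∇g at (2, -1) = (-5, 9)
∇g · n = (-5)(-4) + (9)(4) = 56

56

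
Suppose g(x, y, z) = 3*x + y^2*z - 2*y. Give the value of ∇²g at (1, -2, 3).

∂²g/∂x² = 0
∂²g/∂y² = 2*z
∂²g/∂z² = 0
∇²g = 2*z
At (1, -2, 3): 6.

6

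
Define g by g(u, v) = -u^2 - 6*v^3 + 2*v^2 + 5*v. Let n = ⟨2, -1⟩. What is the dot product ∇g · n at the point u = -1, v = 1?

∂g/∂u = -2*u
∂g/∂v = -18*v^2 + 4*v + 5
∇g at (-1, 1) = (2, -9)
∇g · n = (2)(2) + (-9)(-1) = 13

13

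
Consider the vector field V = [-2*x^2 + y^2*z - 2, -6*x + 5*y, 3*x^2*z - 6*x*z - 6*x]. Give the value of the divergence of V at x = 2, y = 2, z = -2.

∂V₁/∂x = -4*x
∂V₂/∂y = 5
∂V₃/∂z = 3*x^2 - 6*x
∇·V = 3*x^2 - 10*x + 5
At (2, 2, -2): -3.

-3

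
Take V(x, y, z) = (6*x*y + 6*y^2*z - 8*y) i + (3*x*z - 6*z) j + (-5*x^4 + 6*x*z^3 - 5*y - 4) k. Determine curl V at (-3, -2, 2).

(10, -564, 80)

(∇×V)₁ = ∂V₃/∂y − ∂V₂/∂z = -3*x + 1
(∇×V)₂ = ∂V₁/∂z − ∂V₃/∂x = 20*x^3 + 6*y^2 - 6*z^3
(∇×V)₃ = ∂V₂/∂x − ∂V₁/∂y = -6*x - 12*y*z + 3*z + 8
∇×V = (-3*x + 1, 20*x^3 + 6*y^2 - 6*z^3, -6*x - 12*y*z + 3*z + 8)
At (-3, -2, 2): (10, -564, 80).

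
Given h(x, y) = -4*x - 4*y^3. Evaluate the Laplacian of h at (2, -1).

∂²h/∂x² = 0
∂²h/∂y² = -24*y
∇²h = -24*y
At (2, -1): 24.

24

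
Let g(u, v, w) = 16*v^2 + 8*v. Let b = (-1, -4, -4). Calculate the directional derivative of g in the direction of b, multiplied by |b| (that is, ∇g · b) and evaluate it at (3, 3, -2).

-416

∂g/∂u = 0
∂g/∂v = 32*v + 8
∂g/∂w = 0
∇g at (3, 3, -2) = (0, 104, 0)
∇g · b = (0)(-1) + (104)(-4) + (0)(-4) = -416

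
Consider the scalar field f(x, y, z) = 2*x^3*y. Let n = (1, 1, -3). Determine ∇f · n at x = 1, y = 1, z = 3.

8

∂f/∂x = 6*x^2*y
∂f/∂y = 2*x^3
∂f/∂z = 0
∇f at (1, 1, 3) = (6, 2, 0)
∇f · n = (6)(1) + (2)(1) + (0)(-3) = 8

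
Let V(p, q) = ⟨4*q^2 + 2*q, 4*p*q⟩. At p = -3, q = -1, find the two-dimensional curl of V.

2

∂V₂/∂p = 4*q
∂V₁/∂q = 8*q + 2
Scalar curl = -4*q - 2
At (-3, -1): 2.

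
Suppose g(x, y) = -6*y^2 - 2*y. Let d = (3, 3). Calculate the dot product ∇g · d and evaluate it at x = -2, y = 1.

∂g/∂x = 0
∂g/∂y = -12*y - 2
∇g at (-2, 1) = (0, -14)
∇g · d = (0)(3) + (-14)(3) = -42

-42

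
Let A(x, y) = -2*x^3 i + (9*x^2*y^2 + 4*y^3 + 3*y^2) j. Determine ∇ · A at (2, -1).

-90

∂A₁/∂x = -6*x^2
∂A₂/∂y = 18*x^2*y + 12*y^2 + 6*y
∇·A = 18*x^2*y - 6*x^2 + 12*y^2 + 6*y
At (2, -1): -90.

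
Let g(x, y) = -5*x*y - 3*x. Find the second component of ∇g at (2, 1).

(∇g)_2 = ∂g/∂y = -5*x
At (2, 1): -10.

-10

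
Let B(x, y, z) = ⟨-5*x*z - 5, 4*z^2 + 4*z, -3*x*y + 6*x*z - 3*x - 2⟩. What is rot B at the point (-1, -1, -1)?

(∇×B)₁ = ∂B₃/∂y − ∂B₂/∂z = -3*x - 8*z - 4
(∇×B)₂ = ∂B₁/∂z − ∂B₃/∂x = -5*x + 3*y - 6*z + 3
(∇×B)₃ = ∂B₂/∂x − ∂B₁/∂y = 0
∇×B = (-3*x - 8*z - 4, -5*x + 3*y - 6*z + 3, 0)
At (-1, -1, -1): (7, 11, 0).

(7, 11, 0)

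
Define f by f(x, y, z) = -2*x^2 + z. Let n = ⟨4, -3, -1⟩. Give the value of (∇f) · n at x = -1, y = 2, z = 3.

15

∂f/∂x = -4*x
∂f/∂y = 0
∂f/∂z = 1
∇f at (-1, 2, 3) = (4, 0, 1)
∇f · n = (4)(4) + (0)(-3) + (1)(-1) = 15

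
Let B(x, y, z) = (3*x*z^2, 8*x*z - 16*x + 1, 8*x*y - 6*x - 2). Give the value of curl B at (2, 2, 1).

(∇×B)₁ = ∂B₃/∂y − ∂B₂/∂z = 0
(∇×B)₂ = ∂B₁/∂z − ∂B₃/∂x = 6*x*z - 8*y + 6
(∇×B)₃ = ∂B₂/∂x − ∂B₁/∂y = 8*z - 16
∇×B = (0, 6*x*z - 8*y + 6, 8*z - 16)
At (2, 2, 1): (0, 2, -8).

(0, 2, -8)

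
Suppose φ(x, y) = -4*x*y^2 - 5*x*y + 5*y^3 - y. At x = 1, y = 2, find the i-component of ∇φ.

(∇φ)_1 = ∂φ/∂x = -4*y^2 - 5*y
At (1, 2): -26.

-26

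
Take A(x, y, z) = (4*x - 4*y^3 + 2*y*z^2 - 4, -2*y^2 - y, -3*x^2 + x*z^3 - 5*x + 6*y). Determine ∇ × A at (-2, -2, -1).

(6, 2, 46)

(∇×A)₁ = ∂A₃/∂y − ∂A₂/∂z = 6
(∇×A)₂ = ∂A₁/∂z − ∂A₃/∂x = 6*x + 4*y*z - z^3 + 5
(∇×A)₃ = ∂A₂/∂x − ∂A₁/∂y = 12*y^2 - 2*z^2
∇×A = (6, 6*x + 4*y*z - z^3 + 5, 12*y^2 - 2*z^2)
At (-2, -2, -1): (6, 2, 46).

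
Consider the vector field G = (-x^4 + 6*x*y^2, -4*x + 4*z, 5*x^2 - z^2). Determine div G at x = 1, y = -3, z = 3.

∂G₁/∂x = -4*x^3 + 6*y^2
∂G₂/∂y = 0
∂G₃/∂z = -2*z
∇·G = -4*x^3 + 6*y^2 - 2*z
At (1, -3, 3): 44.

44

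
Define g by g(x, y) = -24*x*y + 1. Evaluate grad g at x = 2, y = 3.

∂g/∂x = -24*y
∂g/∂y = -24*x
∇g = (-24*y, -24*x)
At (2, 3): (-72, -48).

(-72, -48)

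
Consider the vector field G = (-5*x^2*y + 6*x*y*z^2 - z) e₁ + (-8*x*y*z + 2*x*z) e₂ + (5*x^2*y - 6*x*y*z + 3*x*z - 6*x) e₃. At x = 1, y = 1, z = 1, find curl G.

(∇×G)₁ = ∂G₃/∂y − ∂G₂/∂z = 5*x^2 + 8*x*y - 6*x*z - 2*x
(∇×G)₂ = ∂G₁/∂z − ∂G₃/∂x = 12*x*y*z - 10*x*y + 6*y*z - 3*z + 5
(∇×G)₃ = ∂G₂/∂x − ∂G₁/∂y = 5*x^2 - 6*x*z^2 - 8*y*z + 2*z
∇×G = (5*x^2 + 8*x*y - 6*x*z - 2*x, 12*x*y*z - 10*x*y + 6*y*z - 3*z + 5, 5*x^2 - 6*x*z^2 - 8*y*z + 2*z)
At (1, 1, 1): (5, 10, -7).

(5, 10, -7)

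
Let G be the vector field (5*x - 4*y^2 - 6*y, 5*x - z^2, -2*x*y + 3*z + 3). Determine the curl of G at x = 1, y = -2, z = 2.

(∇×G)₁ = ∂G₃/∂y − ∂G₂/∂z = -2*x + 2*z
(∇×G)₂ = ∂G₁/∂z − ∂G₃/∂x = 2*y
(∇×G)₃ = ∂G₂/∂x − ∂G₁/∂y = 8*y + 11
∇×G = (-2*x + 2*z, 2*y, 8*y + 11)
At (1, -2, 2): (2, -4, -5).

(2, -4, -5)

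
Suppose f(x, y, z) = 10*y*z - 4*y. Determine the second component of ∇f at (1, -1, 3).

26

(∇f)_2 = ∂f/∂y = 10*z - 4
At (1, -1, 3): 26.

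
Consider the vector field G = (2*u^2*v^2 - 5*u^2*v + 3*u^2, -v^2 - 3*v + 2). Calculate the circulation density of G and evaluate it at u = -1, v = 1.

1

∂G₂/∂u = 0
∂G₁/∂v = 4*u^2*v - 5*u^2
Scalar curl = -4*u^2*v + 5*u^2
At (-1, 1): 1.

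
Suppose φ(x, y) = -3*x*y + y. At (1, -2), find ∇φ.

(6, -2)

∂φ/∂x = -3*y
∂φ/∂y = -3*x + 1
∇φ = (-3*y, -3*x + 1)
At (1, -2): (6, -2).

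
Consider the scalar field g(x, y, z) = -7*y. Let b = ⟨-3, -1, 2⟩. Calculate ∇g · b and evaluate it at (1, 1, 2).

∂g/∂x = 0
∂g/∂y = -7
∂g/∂z = 0
∇g at (1, 1, 2) = (0, -7, 0)
∇g · b = (0)(-3) + (-7)(-1) + (0)(2) = 7

7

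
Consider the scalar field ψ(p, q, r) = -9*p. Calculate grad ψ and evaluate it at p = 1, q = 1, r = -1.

∂ψ/∂p = -9
∂ψ/∂q = 0
∂ψ/∂r = 0
∇ψ = (-9, 0, 0)
At (1, 1, -1): (-9, 0, 0).

(-9, 0, 0)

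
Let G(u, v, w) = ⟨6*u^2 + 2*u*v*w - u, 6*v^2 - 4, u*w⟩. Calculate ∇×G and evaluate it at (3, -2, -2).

(0, -10, 12)

(∇×G)₁ = ∂G₃/∂v − ∂G₂/∂w = 0
(∇×G)₂ = ∂G₁/∂w − ∂G₃/∂u = 2*u*v - w
(∇×G)₃ = ∂G₂/∂u − ∂G₁/∂v = -2*u*w
∇×G = (0, 2*u*v - w, -2*u*w)
At (3, -2, -2): (0, -10, 12).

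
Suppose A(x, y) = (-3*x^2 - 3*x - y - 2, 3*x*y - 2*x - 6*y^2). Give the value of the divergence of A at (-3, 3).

-30

∂A₁/∂x = -6*x - 3
∂A₂/∂y = 3*x - 12*y
∇·A = -3*x - 12*y - 3
At (-3, 3): -30.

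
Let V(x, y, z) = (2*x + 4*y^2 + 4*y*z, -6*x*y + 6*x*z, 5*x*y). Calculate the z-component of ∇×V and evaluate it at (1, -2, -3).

(∇×V)_3 = ∂V₂/∂x − ∂V₁/∂y
= -6*y + 6*z − (8*y + 4*z)
= -14*y + 2*z
At (1, -2, -3): 22.

22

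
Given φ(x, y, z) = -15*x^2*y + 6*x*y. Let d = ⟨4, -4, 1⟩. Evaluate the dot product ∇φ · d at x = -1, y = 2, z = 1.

∂φ/∂x = -30*x*y + 6*y
∂φ/∂y = -15*x^2 + 6*x
∂φ/∂z = 0
∇φ at (-1, 2, 1) = (72, -21, 0)
∇φ · d = (72)(4) + (-21)(-4) + (0)(1) = 372

372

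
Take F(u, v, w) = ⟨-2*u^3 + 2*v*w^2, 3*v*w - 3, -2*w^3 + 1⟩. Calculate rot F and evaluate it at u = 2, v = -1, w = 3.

(∇×F)₁ = ∂F₃/∂v − ∂F₂/∂w = -3*v
(∇×F)₂ = ∂F₁/∂w − ∂F₃/∂u = 4*v*w
(∇×F)₃ = ∂F₂/∂u − ∂F₁/∂v = -2*w^2
∇×F = (-3*v, 4*v*w, -2*w^2)
At (2, -1, 3): (3, -12, -18).

(3, -12, -18)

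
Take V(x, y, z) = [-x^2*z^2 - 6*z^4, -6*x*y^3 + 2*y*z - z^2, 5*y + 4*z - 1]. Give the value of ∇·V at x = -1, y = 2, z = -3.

88

∂V₁/∂x = -2*x*z^2
∂V₂/∂y = -18*x*y^2 + 2*z
∂V₃/∂z = 4
∇·V = -18*x*y^2 - 2*x*z^2 + 2*z + 4
At (-1, 2, -3): 88.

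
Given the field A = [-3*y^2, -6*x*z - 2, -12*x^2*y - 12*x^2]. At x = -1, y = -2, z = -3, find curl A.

(-18, 24, 6)

(∇×A)₁ = ∂A₃/∂y − ∂A₂/∂z = -12*x^2 + 6*x
(∇×A)₂ = ∂A₁/∂z − ∂A₃/∂x = 24*x*y + 24*x
(∇×A)₃ = ∂A₂/∂x − ∂A₁/∂y = 6*y - 6*z
∇×A = (-12*x^2 + 6*x, 24*x*y + 24*x, 6*y - 6*z)
At (-1, -2, -3): (-18, 24, 6).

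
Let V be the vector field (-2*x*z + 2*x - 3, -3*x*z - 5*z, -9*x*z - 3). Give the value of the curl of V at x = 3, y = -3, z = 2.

(∇×V)₁ = ∂V₃/∂y − ∂V₂/∂z = 3*x + 5
(∇×V)₂ = ∂V₁/∂z − ∂V₃/∂x = -2*x + 9*z
(∇×V)₃ = ∂V₂/∂x − ∂V₁/∂y = -3*z
∇×V = (3*x + 5, -2*x + 9*z, -3*z)
At (3, -3, 2): (14, 12, -6).

(14, 12, -6)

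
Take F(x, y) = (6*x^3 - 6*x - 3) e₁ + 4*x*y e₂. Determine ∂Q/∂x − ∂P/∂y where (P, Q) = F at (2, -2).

-8

∂F₂/∂x = 4*y
∂F₁/∂y = 0
Scalar curl = 4*y
At (2, -2): -8.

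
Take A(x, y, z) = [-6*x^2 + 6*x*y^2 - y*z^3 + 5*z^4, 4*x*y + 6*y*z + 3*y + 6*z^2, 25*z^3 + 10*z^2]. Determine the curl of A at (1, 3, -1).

(-6, -29, -25)

(∇×A)₁ = ∂A₃/∂y − ∂A₂/∂z = -6*y - 12*z
(∇×A)₂ = ∂A₁/∂z − ∂A₃/∂x = -3*y*z^2 + 20*z^3
(∇×A)₃ = ∂A₂/∂x − ∂A₁/∂y = -12*x*y + 4*y + z^3
∇×A = (-6*y - 12*z, -3*y*z^2 + 20*z^3, -12*x*y + 4*y + z^3)
At (1, 3, -1): (-6, -29, -25).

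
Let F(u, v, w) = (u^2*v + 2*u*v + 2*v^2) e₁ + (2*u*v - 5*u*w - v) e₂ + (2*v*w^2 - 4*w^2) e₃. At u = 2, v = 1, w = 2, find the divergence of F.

∂F₁/∂u = 2*u*v + 2*v
∂F₂/∂v = 2*u - 1
∂F₃/∂w = 4*v*w - 8*w
∇·F = 2*u*v + 2*u + 4*v*w + 2*v - 8*w - 1
At (2, 1, 2): 1.

1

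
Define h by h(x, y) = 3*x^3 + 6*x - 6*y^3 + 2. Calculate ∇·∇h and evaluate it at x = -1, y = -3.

90

∂²h/∂x² = 18*x
∂²h/∂y² = -36*y
∇²h = 18*x - 36*y
At (-1, -3): 90.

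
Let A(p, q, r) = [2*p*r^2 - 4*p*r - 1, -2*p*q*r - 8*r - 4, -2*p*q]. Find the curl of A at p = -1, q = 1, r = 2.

(8, -2, -4)

(∇×A)₁ = ∂A₃/∂q − ∂A₂/∂r = 2*p*q - 2*p + 8
(∇×A)₂ = ∂A₁/∂r − ∂A₃/∂p = 4*p*r - 4*p + 2*q
(∇×A)₃ = ∂A₂/∂p − ∂A₁/∂q = -2*q*r
∇×A = (2*p*q - 2*p + 8, 4*p*r - 4*p + 2*q, -2*q*r)
At (-1, 1, 2): (8, -2, -4).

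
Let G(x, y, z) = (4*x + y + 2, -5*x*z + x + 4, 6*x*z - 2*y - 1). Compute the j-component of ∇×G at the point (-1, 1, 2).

(∇×G)_2 = ∂G₁/∂z − ∂G₃/∂x
= 0 − (6*z)
= -6*z
At (-1, 1, 2): -12.

-12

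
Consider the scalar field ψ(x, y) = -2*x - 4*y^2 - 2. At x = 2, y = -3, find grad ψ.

(-2, 24)

∂ψ/∂x = -2
∂ψ/∂y = -8*y
∇ψ = (-2, -8*y)
At (2, -3): (-2, 24).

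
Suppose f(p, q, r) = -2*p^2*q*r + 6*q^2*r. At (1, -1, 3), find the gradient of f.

∂f/∂p = -4*p*q*r
∂f/∂q = -2*p^2*r + 12*q*r
∂f/∂r = -2*p^2*q + 6*q^2
∇f = (-4*p*q*r, -2*p^2*r + 12*q*r, -2*p^2*q + 6*q^2)
At (1, -1, 3): (12, -42, 8).

(12, -42, 8)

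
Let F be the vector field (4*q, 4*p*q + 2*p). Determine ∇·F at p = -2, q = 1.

∂F₁/∂p = 0
∂F₂/∂q = 4*p
∇·F = 4*p
At (-2, 1): -8.

-8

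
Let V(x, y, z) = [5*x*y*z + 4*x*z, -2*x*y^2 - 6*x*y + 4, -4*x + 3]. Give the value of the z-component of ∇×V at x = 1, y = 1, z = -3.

7

(∇×V)_3 = ∂V₂/∂x − ∂V₁/∂y
= -2*y^2 - 6*y − (5*x*z)
= -5*x*z - 2*y^2 - 6*y
At (1, 1, -3): 7.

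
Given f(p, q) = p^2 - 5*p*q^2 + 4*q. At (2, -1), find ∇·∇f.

∂²f/∂p² = 2
∂²f/∂q² = -10*p
∇²f = -10*p + 2
At (2, -1): -18.

-18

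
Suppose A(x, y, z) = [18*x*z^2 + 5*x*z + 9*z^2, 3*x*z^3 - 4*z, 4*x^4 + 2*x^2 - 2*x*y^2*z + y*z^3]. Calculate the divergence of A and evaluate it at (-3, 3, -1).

∂A₁/∂x = 18*z^2 + 5*z
∂A₂/∂y = 0
∂A₃/∂z = -2*x*y^2 + 3*y*z^2
∇·A = -2*x*y^2 + 3*y*z^2 + 18*z^2 + 5*z
At (-3, 3, -1): 76.

76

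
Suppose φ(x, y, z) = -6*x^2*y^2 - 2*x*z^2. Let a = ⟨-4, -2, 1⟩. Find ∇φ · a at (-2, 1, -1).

0

∂φ/∂x = -12*x*y^2 - 2*z^2
∂φ/∂y = -12*x^2*y
∂φ/∂z = -4*x*z
∇φ at (-2, 1, -1) = (22, -48, -8)
∇φ · a = (22)(-4) + (-48)(-2) + (-8)(1) = 0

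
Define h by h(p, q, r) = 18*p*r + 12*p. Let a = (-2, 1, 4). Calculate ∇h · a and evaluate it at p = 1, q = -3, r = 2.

∂h/∂p = 18*r + 12
∂h/∂q = 0
∂h/∂r = 18*p
∇h at (1, -3, 2) = (48, 0, 18)
∇h · a = (48)(-2) + (0)(1) + (18)(4) = -24

-24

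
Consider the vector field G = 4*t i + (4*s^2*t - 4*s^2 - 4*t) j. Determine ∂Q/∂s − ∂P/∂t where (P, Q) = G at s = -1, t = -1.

∂G₂/∂s = 8*s*t - 8*s
∂G₁/∂t = 4
Scalar curl = 8*s*t - 8*s - 4
At (-1, -1): 12.

12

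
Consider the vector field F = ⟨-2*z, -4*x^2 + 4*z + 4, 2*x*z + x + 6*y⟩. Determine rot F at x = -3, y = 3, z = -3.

(∇×F)₁ = ∂F₃/∂y − ∂F₂/∂z = 2
(∇×F)₂ = ∂F₁/∂z − ∂F₃/∂x = -2*z - 3
(∇×F)₃ = ∂F₂/∂x − ∂F₁/∂y = -8*x
∇×F = (2, -2*z - 3, -8*x)
At (-3, 3, -3): (2, 3, 24).

(2, 3, 24)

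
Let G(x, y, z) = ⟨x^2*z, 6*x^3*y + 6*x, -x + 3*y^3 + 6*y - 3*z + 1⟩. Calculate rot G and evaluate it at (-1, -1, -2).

(15, 2, -12)

(∇×G)₁ = ∂G₃/∂y − ∂G₂/∂z = 9*y^2 + 6
(∇×G)₂ = ∂G₁/∂z − ∂G₃/∂x = x^2 + 1
(∇×G)₃ = ∂G₂/∂x − ∂G₁/∂y = 18*x^2*y + 6
∇×G = (9*y^2 + 6, x^2 + 1, 18*x^2*y + 6)
At (-1, -1, -2): (15, 2, -12).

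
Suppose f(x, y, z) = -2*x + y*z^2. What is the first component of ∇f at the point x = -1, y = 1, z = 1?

(∇f)_1 = ∂f/∂x = -2
At (-1, 1, 1): -2.

-2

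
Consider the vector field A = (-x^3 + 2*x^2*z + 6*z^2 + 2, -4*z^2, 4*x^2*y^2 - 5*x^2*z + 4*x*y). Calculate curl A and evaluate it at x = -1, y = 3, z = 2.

(36, 66, 0)

(∇×A)₁ = ∂A₃/∂y − ∂A₂/∂z = 8*x^2*y + 4*x + 8*z
(∇×A)₂ = ∂A₁/∂z − ∂A₃/∂x = 2*x^2 - 8*x*y^2 + 10*x*z - 4*y + 12*z
(∇×A)₃ = ∂A₂/∂x − ∂A₁/∂y = 0
∇×A = (8*x^2*y + 4*x + 8*z, 2*x^2 - 8*x*y^2 + 10*x*z - 4*y + 12*z, 0)
At (-1, 3, 2): (36, 66, 0).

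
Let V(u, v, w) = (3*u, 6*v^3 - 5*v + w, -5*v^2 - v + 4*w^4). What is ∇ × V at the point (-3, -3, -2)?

(28, 0, 0)

(∇×V)₁ = ∂V₃/∂v − ∂V₂/∂w = -10*v - 2
(∇×V)₂ = ∂V₁/∂w − ∂V₃/∂u = 0
(∇×V)₃ = ∂V₂/∂u − ∂V₁/∂v = 0
∇×V = (-10*v - 2, 0, 0)
At (-3, -3, -2): (28, 0, 0).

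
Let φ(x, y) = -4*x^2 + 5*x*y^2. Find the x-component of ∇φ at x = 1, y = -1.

(∇φ)_1 = ∂φ/∂x = -8*x + 5*y^2
At (1, -1): -3.

-3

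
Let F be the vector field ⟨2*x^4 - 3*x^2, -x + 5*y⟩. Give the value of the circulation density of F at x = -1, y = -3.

-1

∂F₂/∂x = -1
∂F₁/∂y = 0
Scalar curl = -1
At (-1, -3): -1.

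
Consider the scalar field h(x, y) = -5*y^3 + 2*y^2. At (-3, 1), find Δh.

-26

∂²h/∂x² = 0
∂²h/∂y² = 2*(-15*y + 2)
∇²h = -30*y + 4
At (-3, 1): -26.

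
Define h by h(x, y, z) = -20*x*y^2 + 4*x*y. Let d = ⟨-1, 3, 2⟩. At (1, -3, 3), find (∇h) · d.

∂h/∂x = -20*y^2 + 4*y
∂h/∂y = -40*x*y + 4*x
∂h/∂z = 0
∇h at (1, -3, 3) = (-192, 124, 0)
∇h · d = (-192)(-1) + (124)(3) + (0)(2) = 564

564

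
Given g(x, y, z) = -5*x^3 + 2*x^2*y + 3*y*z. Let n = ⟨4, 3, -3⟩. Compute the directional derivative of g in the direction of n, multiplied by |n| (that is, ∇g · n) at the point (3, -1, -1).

-534

∂g/∂x = -15*x^2 + 4*x*y
∂g/∂y = 2*x^2 + 3*z
∂g/∂z = 3*y
∇g at (3, -1, -1) = (-147, 15, -3)
∇g · n = (-147)(4) + (15)(3) + (-3)(-3) = -534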